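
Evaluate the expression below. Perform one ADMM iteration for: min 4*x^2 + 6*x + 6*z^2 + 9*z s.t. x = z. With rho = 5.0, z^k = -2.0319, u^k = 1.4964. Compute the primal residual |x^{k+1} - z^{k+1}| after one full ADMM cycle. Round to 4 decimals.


ADMM iteration with rho = 5.0, z^k = -2.0319, u^k = 1.4964
Step 1: x-update.
Minimize 4*x^2 + 6*x + (5.0/2)*(x + 2.0319 + 1.4964)^2
FOC: (2*4 + 5.0)*x = -6 + 5.0*(-2.0319 - 1.4964)
x^{k+1} = -1.8186
Step 2: z-update.
Minimize 6*z^2 + 9*z + (5.0/2)*(-1.8186 - z + 1.4964)^2
FOC: (2*6 + 5.0)*z = -9 + 5.0*(-1.8186 + 1.4964)
z^{k+1} = -0.6242
Step 3: u-update.
u^{k+1} = 1.4964 - 1.8186 + 0.6242 = 0.302
Step 4: Primal residual = |-1.8186 + 0.6242| = 1.1944


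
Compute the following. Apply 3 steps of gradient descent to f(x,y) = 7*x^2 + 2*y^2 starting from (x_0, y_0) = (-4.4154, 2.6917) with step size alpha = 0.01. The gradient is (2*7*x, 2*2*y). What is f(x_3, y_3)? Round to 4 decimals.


Gradient descent on f(x,y) = 7*x^2 + 2*y^2.
Starting point: (-4.4154, 2.6917), alpha = 0.01
Step 1: grad_x = 2*7*-4.4154 = -61.8156, grad_y = 2*2*2.6917 = 10.7668
  x_1 = -4.4154 - 0.01*-61.8156 = -3.7972
  y_1 = 2.6917 - 0.01*10.7668 = 2.584
Step 2: grad_x = 2*7*-3.7972 = -53.1614, grad_y = 2*2*2.584 = 10.3361
  x_2 = -3.7972 - 0.01*-53.1614 = -3.2656
  y_2 = 2.584 - 0.01*10.3361 = 2.4807
Step 3: grad_x = 2*7*-3.2656 = -45.7188, grad_y = 2*2*2.4807 = 9.9227
  x_3 = -3.2656 - 0.01*-45.7188 = -2.8084
  y_3 = 2.4807 - 0.01*9.9227 = 2.3814
f(-2.8084, 2.3814) = 7*(-2.8084)^2 + 2*2.3814^2 = 66.554


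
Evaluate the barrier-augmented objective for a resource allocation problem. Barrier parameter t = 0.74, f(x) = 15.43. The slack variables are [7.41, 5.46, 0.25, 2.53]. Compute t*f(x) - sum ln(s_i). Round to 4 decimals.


Step 1: Compute log-barrier.
ln values: [2.0028, 1.6974, -1.3863, 0.9282]
phi = -(2.0028 + 1.6974 - 1.3863 + 0.9282) = -3.2422
Step 2: Compute augmented objective.
t*f(x) = 0.74*15.43 = 11.4182
Total = 11.4182 - 3.2422 = 8.176


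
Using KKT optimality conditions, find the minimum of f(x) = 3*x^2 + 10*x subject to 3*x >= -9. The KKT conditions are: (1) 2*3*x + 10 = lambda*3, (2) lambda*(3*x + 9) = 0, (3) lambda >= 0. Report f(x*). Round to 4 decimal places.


Step 1: Try lambda = 0 (constraint inactive).
Stationarity: 2*3*x + 10 = 0
x* = -10/(2*3) = -5/3 = -1.6667 (rounded; the exact value -5/3 is used below)
Check constraint: 3*-1.6667 = -5.0001 >= -9 -- satisfied.
Step 2: Compute optimal value.
f(x*) = 3*(-5/3)^2 + 10*(-5/3) = -8.3333


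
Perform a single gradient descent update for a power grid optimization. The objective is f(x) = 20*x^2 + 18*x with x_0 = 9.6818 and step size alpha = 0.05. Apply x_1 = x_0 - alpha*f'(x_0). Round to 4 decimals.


We compute the gradient at x_0 and apply the update.
f'(x) = 40*x + 18
f'(9.6818) = 40*9.6818 + 18 = 405.272
x_1 = 9.6818 - 0.05*405.272 = -10.5818


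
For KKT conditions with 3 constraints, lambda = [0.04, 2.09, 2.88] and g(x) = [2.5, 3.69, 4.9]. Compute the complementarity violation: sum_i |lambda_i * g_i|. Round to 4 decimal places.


KKT complementary slackness check:
lambda_1 * g_1 = 0.04 * 2.5 = 0.1
lambda_2 * g_2 = 2.09 * 3.69 = 7.7121
lambda_3 * g_3 = 2.88 * 4.9 = 14.112
Total violation = 0.1 + 7.7121 + 14.112 = 21.9241


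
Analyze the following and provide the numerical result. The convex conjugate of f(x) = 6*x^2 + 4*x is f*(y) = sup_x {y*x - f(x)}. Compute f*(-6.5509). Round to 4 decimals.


f*(y) = sup_x {y*x - a*x^2 - b*x} = sup_x {(y-b)*x - a*x^2}
FOC: (y - b) - 2a*x = 0 => x* = (y - b)/(2a)
x* = (-6.5509 - 4)/(2*6) = -0.8792
f*(-6.5509) = (y-b)^2/(4a) = (-6.5509 - 4)^2/(4*6)
= 111.3215/24 = 4.6384


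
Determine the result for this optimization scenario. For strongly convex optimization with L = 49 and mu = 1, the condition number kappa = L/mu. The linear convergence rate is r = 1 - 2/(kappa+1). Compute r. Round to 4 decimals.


Step 1: Compute the condition number.
kappa = L/mu = 49/1 = 49.0
Step 2: Compute the convergence rate.
r = 1 - 2/(kappa + 1) = 1 - 2*mu/(L + mu) = (L - mu)/(L + mu) = 48/50 = 0.96


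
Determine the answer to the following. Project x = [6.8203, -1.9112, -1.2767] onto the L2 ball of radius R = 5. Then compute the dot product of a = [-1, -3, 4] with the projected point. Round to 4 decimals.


Step 1: Compute ||x|| (intermediates to 6 decimals).
||x|| = sqrt(6.8203^2 + (-1.9112)^2 + (-1.2767)^2) = 7.197162
Step 2: Project.
Since ||x|| > R, scale = R/||x|| = 5/7.197162 = 0.694718, proj(x) = scale * x
proj(x) = [4.738185, -1.327745, -0.886946]
Step 3: Dot product.
a^T * proj(x) = -1*4.738185 - 3*(-1.327745) + 4*(-0.886946) = -4.3027


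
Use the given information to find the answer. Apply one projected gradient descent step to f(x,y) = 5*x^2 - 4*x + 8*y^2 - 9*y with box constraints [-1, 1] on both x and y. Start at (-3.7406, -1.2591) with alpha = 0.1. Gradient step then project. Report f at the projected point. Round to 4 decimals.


Step 1: Compute gradient at (-3.7406, -1.2591).
grad_x = 2*5*-3.7406 - 4 = -41.406
grad_y = 2*8*-1.2591 - 9 = -29.1456
Step 2: Gradient step.
x_raw = -3.7406 - 0.1*-41.406 = 0.4
y_raw = -1.2591 - 0.1*-29.1456 = 1.6555
Step 3: Project onto [-1, 1].
x_proj = clip(0.4) = 0.4
y_proj = clip(1.6555) = 1.0
Step 4: Evaluate f.
f(0.4, 1.0) = -1.8


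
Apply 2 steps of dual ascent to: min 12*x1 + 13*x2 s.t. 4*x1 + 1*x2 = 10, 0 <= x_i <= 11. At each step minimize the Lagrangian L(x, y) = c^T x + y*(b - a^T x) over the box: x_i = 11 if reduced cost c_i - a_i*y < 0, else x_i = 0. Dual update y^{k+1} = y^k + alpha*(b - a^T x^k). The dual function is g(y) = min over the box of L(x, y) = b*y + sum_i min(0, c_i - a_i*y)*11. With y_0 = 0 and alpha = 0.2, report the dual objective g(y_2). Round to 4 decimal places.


Dual ascent for LP: min 12*x1 + 13*x2, 4*x1 + 1*x2 = 10, 0 <= x_i <= 11
Step 1: y^k = 0.0, reduced costs: (12.0, 13.0)
  x^k = (0.0, 0.0), subgradient = b - a^T x = 10.0
  y^{k+1} = 0.0 + 0.2*10.0 = 2.0
Step 2: y^k = 2.0, reduced costs: (4.0, 11.0)
  x^k = (0.0, 0.0), subgradient = b - a^T x = 10.0
  y^{k+1} = 2.0 + 0.2*10.0 = 4.0
Dual objective at y_2 = 4.0: reduced costs (-4.0, 9.0), box minimizer x = (11.0, 0.0)
g(y_2) = b*y + (c1 - a1*y)*x1 + (c2 - a2*y)*x2 = 10*4.0 + (-4.0)*11.0 + 9.0*0.0 = 40.0 - 44.0 + 0.0 = -4.0


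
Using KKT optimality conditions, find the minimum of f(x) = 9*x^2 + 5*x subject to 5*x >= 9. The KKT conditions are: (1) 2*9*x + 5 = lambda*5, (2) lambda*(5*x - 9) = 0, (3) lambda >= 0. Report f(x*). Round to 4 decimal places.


Step 1: Try lambda = 0 (constraint inactive).
x_unc = -5/(2*9) = -0.2778
Check: 5*-0.2778 = -1.389 < 9 -- violated!
Step 2: Constraint must be active: 5*x = 9
x* = 9/5 = 1.8
lambda = (2*9*1.8 + 5)/5 = 7.48
Step 3: Compute optimal value.
f(x*) = 9*1.8^2 + 5*1.8 = 38.16


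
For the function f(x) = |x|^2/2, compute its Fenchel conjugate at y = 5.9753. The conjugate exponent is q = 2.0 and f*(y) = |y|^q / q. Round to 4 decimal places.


The conjugate exponent q satisfies 1/p + 1/q = 1.
p = 2, so q = 2/(2 - 1) = 2.0
|y|^q = 5.9753^2.0 = 35.7042
f*(5.9753) = 35.7042 / 2.0 = 17.8521


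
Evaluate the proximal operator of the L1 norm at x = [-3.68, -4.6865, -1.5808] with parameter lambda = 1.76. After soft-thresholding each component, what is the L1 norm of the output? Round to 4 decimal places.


Soft-thresholding with lambda = 1.76:
prox(-3.68) = sign(-3.68)*max(|-3.68| - 1.76, 0) = -1.92
prox(-4.6865) = sign(-4.6865)*max(|-4.6865| - 1.76, 0) = -2.9265
prox(-1.5808) = sign(-1.5808)*max(|-1.5808| - 1.76, 0) = 0.0
prox(x) = [-1.92, -2.9265, 0.0]
||prox(x)||_1 = 1.92 + 2.9265 + 0.0 = 4.8465


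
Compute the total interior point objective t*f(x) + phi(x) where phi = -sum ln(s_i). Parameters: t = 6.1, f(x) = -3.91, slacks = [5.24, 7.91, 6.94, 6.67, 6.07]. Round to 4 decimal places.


Step 1: Compute log-barrier.
ln values: [1.6563, 2.0681, 1.9373, 1.8976, 1.8034]
phi = -(1.6563 + 2.0681 + 1.9373 + 1.8976 + 1.8034) = -9.3627
Step 2: Compute augmented objective.
t*f(x) = 6.1*-3.91 = -23.851
Total = -23.851 - 9.3627 = -33.2137


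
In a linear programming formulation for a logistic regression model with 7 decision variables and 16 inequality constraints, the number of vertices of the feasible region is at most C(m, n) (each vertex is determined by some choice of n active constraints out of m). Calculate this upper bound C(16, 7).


Each vertex corresponds to some choice of n active constraints out of m, so the number of vertices is at most C(m, n) = m! / (n!(m-n)!).
m = 16, n = 7
Numerator: 16 * 15 * 14 * 13 * 12 * 11 * 10
Denominator: 7! = 5040
C(16, 7) = 11440


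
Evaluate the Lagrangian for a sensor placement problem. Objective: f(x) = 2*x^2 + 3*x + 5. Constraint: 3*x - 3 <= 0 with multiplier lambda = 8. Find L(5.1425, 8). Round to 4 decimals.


Step 1: Evaluate f(x).
f(5.1425) = 2*5.1425^2 + 3*5.1425 + 5 = 73.3181
Step 2: Evaluate g(x).
g(5.1425) = 3*5.1425 - 3 = 12.4275
Step 3: Compute Lagrangian.
L = 73.3181 + 8*12.4275 = 172.7381


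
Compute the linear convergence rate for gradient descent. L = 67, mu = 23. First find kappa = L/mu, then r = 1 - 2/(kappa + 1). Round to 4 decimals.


Step 1: Compute the condition number.
kappa = L/mu = 67/23 = 2.913
Step 2: Compute the convergence rate.
r = 1 - 2/(kappa + 1) = 1 - 2*mu/(L + mu) = (L - mu)/(L + mu) = 44/90 = 0.4889


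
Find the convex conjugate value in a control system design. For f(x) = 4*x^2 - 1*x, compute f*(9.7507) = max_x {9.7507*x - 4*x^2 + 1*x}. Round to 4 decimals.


f*(y) = sup_x {y*x - a*x^2 - b*x} = sup_x {(y-b)*x - a*x^2}
FOC: (y - b) - 2a*x = 0 => x* = (y - b)/(2a)
x* = (9.7507 + 1)/(2*4) = 1.3438
f*(9.7507) = (y-b)^2/(4a) = (9.7507 + 1)^2/(4*4)
= 115.5776/16 = 7.2236


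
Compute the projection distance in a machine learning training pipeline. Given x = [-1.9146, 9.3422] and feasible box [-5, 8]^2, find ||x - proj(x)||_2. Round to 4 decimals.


Project each component onto [-5, 8].
clip(-1.9146) = -1.9146, clip(9.3422) = 8.0
Projection = [-1.9146, 8.0]
Squared diffs: [0.0, 1.8015]
Distance = sqrt(1.8015) = 1.3422


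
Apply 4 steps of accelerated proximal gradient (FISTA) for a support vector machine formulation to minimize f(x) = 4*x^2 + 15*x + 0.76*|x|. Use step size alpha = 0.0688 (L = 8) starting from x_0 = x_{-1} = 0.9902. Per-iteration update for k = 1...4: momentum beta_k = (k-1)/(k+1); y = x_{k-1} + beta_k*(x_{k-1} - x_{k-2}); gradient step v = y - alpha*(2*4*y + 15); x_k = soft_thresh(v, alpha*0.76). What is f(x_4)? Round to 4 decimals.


FISTA on f(x) = 4*x^2 + 15*x + 0.76*|x|
L = 8, alpha = 0.0688
Iteration 1: beta = 0.0, y = 0.9902 + 0.0*(0.9902 - 0.9902) = 0.9902
  grad(y) = 22.9216, v = y - alpha*grad = -0.5868
  prox(v) = soft_thresh(-0.5868, 0.0523) = -0.5345
Iteration 2: beta = 0.3333, y = -0.5345 + 0.3333*(-0.5345 - 0.9902) = -1.0428
  grad(y) = 6.6579, v = y - alpha*grad = -1.5008
  prox(v) = soft_thresh(-1.5008, 0.0523) = -1.4485
Iteration 3: beta = 0.5, y = -1.4485 + 0.5*(-1.4485 + 0.5345) = -1.9055
  grad(y) = -0.2444, v = y - alpha*grad = -1.8887
  prox(v) = soft_thresh(-1.8887, 0.0523) = -1.8364
Iteration 4: beta = 0.6, y = -1.8364 + 0.6*(-1.8364 + 1.4485) = -2.0692
  grad(y) = -1.5535, v = y - alpha*grad = -1.9623
  prox(v) = soft_thresh(-1.9623, 0.0523) = -1.91
f(x_4) = 4*(-1.91)^2 + 15*(-1.91) + 0.76*|-1.91| = -12.606


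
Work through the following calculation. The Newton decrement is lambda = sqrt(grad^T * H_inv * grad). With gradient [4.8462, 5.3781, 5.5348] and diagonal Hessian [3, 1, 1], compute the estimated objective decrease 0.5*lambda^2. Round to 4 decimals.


Step 1: H is diagonal, so H^(-1) * g = [1.6154, 5.3781, 5.5348].
Step 2: g^T H^(-1) g = sum_i g_i^2 / H_ii
  = (4.8462)^2/3 + (5.3781)^2/1 + (5.5348)^2/1
  = 7.8286 + 28.924 + 30.634 = 67.3865
Step 3: Objective decrease = 0.5 * g^T H^(-1) g = 33.6933


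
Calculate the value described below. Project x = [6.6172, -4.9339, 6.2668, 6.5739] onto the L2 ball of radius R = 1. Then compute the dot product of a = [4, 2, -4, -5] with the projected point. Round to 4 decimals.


Step 1: Compute ||x|| (intermediates to 6 decimals).
||x|| = sqrt(6.6172^2 + (-4.9339)^2 + 6.2668^2 + 6.5739^2) = 12.27272
Step 2: Project.
Since ||x|| > R, scale = R/||x|| = 1/12.27272 = 0.081482, proj(x) = scale * x
proj(x) = [0.539183, -0.402024, 0.510631, 0.535655]
Step 3: Dot product.
a^T * proj(x) = 4*0.539183 + 2*(-0.402024) - 4*0.510631 - 5*0.535655 = -3.3681


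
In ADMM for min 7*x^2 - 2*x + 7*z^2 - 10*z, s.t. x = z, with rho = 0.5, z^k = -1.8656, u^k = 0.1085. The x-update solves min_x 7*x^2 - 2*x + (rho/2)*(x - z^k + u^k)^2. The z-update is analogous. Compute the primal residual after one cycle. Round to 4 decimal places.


ADMM iteration with rho = 0.5, z^k = -1.8656, u^k = 0.1085
Step 1: x-update.
Minimize 7*x^2 - 2*x + (0.5/2)*(x + 1.8656 + 0.1085)^2
FOC: (2*7 + 0.5)*x = 2 + 0.5*(-1.8656 - 0.1085)
x^{k+1} = 0.0699
Step 2: z-update.
Minimize 7*z^2 - 10*z + (0.5/2)*(0.0699 - z + 0.1085)^2
FOC: (2*7 + 0.5)*z = 10 + 0.5*(0.0699 + 0.1085)
z^{k+1} = 0.6958
Step 3: u-update.
u^{k+1} = 0.1085 + 0.0699 - 0.6958 = -0.5174
Step 4: Primal residual = |0.0699 - 0.6958| = 0.6259


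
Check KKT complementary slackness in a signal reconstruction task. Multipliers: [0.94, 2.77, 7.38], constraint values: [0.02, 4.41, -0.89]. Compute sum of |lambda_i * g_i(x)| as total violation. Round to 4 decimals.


KKT complementary slackness check:
lambda_1 * g_1 = 0.94 * 0.02 = 0.0188
lambda_2 * g_2 = 2.77 * 4.41 = 12.2157
lambda_3 * g_3 = 7.38 * -0.89 = -6.5682
Total violation = 0.0188 + 12.2157 + 6.5682 = 18.8027


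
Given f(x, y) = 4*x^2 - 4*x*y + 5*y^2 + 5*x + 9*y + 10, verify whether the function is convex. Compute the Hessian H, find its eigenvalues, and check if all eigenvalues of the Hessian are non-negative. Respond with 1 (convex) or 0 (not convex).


The Hessian of f(x,y) = 4*x^2 - 4*x*y + 5*y^2 + 5*x + 9*y + 10 is:
H = [[8, -4], [-4, 10]]
Trace = 8 + 10 = 18
Determinant = 8*10 - (-4)^2 = 64
Discriminant = (18)^2 - 4*64 = 68.0
Eigenvalues: lambda_1 = 4.8769, lambda_2 = 13.1231
The function is convex.

1


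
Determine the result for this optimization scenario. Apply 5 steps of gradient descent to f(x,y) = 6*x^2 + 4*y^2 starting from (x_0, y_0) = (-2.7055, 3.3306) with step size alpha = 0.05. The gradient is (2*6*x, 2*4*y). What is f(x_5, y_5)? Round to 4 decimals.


Gradient descent on f(x,y) = 6*x^2 + 4*y^2.
Starting point: (-2.7055, 3.3306), alpha = 0.05
Step 1: grad_x = 2*6*-2.7055 = -32.466, grad_y = 2*4*3.3306 = 26.6448
  x_1 = -2.7055 - 0.05*-32.466 = -1.0822
  y_1 = 3.3306 - 0.05*26.6448 = 1.9984
Step 2: grad_x = 2*6*-1.0822 = -12.9864, grad_y = 2*4*1.9984 = 15.9869
  x_2 = -1.0822 - 0.05*-12.9864 = -0.4329
  y_2 = 1.9984 - 0.05*15.9869 = 1.199
Step 3: grad_x = 2*6*-0.4329 = -5.1946, grad_y = 2*4*1.199 = 9.5921
  x_3 = -0.4329 - 0.05*-5.1946 = -0.1732
  y_3 = 1.199 - 0.05*9.5921 = 0.7194
Step 4: grad_x = 2*6*-0.1732 = -2.0778, grad_y = 2*4*0.7194 = 5.7553
  x_4 = -0.1732 - 0.05*-2.0778 = -0.0693
  y_4 = 0.7194 - 0.05*5.7553 = 0.4316
Step 5: grad_x = 2*6*-0.0693 = -0.8311, grad_y = 2*4*0.4316 = 3.4532
  x_5 = -0.0693 - 0.05*-0.8311 = -0.0277
  y_5 = 0.4316 - 0.05*3.4532 = 0.259
f(-0.0277, 0.259) = 6*(-0.0277)^2 + 4*0.259^2 = 0.2729


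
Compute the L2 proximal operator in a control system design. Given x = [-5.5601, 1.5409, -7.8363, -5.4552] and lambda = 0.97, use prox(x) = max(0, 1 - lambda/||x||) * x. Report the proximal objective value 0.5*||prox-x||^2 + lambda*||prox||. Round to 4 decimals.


Step 1: Compute ||x||.
||x|| = 11.156
Step 2: Compute scaling factor.
scale = max(0, 1 - 0.97/11.156) = 0.9131
Step 3: prox(x) = [-5.0767, 1.4069, -7.1549, -4.9809]
||prox(x)|| = 10.186
Step 4: Proximal objective.
0.5*||prox-x||^2 = 0.4705
lambda*||prox|| = 9.8804
Total = 10.3509


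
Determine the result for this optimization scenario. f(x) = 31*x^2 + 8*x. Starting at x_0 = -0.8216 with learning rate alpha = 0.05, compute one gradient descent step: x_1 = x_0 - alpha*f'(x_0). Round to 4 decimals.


We compute the gradient at x_0 and apply the update.
f'(x) = 62*x + 8
f'(-0.8216) = 62*-0.8216 + 8 = -42.9392
x_1 = -0.8216 - 0.05*-42.9392 = 1.3254


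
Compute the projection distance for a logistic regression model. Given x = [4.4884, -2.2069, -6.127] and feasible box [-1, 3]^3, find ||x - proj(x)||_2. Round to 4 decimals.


Project each component onto [-1, 3].
clip(4.4884) = 3.0, clip(-2.2069) = -1.0, clip(-6.127) = -1.0
Projection = [3.0, -1.0, -1.0]
Squared diffs: [2.2153, 1.4566, 26.2861]
Distance = sqrt(29.958) = 5.4734


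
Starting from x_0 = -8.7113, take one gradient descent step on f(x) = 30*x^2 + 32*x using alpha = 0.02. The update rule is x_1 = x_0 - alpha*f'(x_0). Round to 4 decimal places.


We compute the gradient at x_0 and apply the update.
f'(x) = 60*x + 32
f'(-8.7113) = 60*-8.7113 + 32 = -490.678
x_1 = -8.7113 - 0.02*-490.678 = 1.1023


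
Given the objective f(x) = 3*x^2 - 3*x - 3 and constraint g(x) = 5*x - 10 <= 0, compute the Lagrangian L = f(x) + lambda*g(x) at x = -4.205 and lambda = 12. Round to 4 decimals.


Step 1: Evaluate f(x).
f(-4.205) = 3*(-4.205)^2 - 3*(-4.205) - 3 = 62.6611
Step 2: Evaluate g(x).
g(-4.205) = 5*-4.205 - 10 = -31.025
Step 3: Compute Lagrangian.
L = 62.6611 + 12*-31.025 = -309.6389


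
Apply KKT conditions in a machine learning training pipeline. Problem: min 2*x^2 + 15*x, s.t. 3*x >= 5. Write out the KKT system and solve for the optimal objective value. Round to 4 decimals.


Step 1: Try lambda = 0 (constraint inactive).
x_unc = -15/(2*2) = -3.75
Check: 3*-3.75 = -11.25 < 5 -- violated!
Step 2: Constraint must be active: 3*x = 5
x* = 5/3 = 1.6667 (rounded; the exact value 5/3 is used below)
lambda = (2*2*(5/3) + 15)/3 = 7.2222
Step 3: Compute optimal value.
f(x*) = 2*(5/3)^2 + 15*(5/3) = 30.5556


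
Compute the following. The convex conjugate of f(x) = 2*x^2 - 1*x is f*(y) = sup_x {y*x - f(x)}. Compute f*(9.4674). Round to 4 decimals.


f*(y) = sup_x {y*x - a*x^2 - b*x} = sup_x {(y-b)*x - a*x^2}
FOC: (y - b) - 2a*x = 0 => x* = (y - b)/(2a)
x* = (9.4674 + 1)/(2*2) = 2.6169
f*(9.4674) = (y-b)^2/(4a) = (9.4674 + 1)^2/(4*2)
= 109.5665/8 = 13.6958


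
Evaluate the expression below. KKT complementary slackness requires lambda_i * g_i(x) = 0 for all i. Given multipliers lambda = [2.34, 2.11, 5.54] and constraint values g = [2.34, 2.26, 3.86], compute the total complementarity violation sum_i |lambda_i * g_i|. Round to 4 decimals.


KKT complementary slackness check:
lambda_1 * g_1 = 2.34 * 2.34 = 5.4756
lambda_2 * g_2 = 2.11 * 2.26 = 4.7686
lambda_3 * g_3 = 5.54 * 3.86 = 21.3844
Total violation = 5.4756 + 4.7686 + 21.3844 = 31.6286


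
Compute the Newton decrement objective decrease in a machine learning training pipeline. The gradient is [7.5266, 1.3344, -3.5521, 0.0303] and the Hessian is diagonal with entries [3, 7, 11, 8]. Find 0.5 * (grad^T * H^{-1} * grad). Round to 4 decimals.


Step 1: H is diagonal, so H^(-1) * g = [2.5089, 0.1906, -0.3229, 0.0038].
Step 2: g^T H^(-1) g = sum_i g_i^2 / H_ii
  = (7.5266)^2/3 + (1.3344)^2/7 + (-3.5521)^2/11 + (0.0303)^2/8
  = 18.8832 + 0.2544 + 1.147 + 0.0001 = 20.2848
Step 3: Objective decrease = 0.5 * g^T H^(-1) g = 10.1424


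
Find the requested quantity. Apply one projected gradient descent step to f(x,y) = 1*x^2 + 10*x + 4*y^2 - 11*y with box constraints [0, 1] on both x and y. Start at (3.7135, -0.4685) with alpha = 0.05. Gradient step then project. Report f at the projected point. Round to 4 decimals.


Step 1: Compute gradient at (3.7135, -0.4685).
grad_x = 2*1*3.7135 + 10 = 17.427
grad_y = 2*4*-0.4685 - 11 = -14.748
Step 2: Gradient step.
x_raw = 3.7135 - 0.05*17.427 = 2.8422
y_raw = -0.4685 - 0.05*-14.748 = 0.2689
Step 3: Project onto [0, 1].
x_proj = clip(2.8422) = 1.0
y_proj = clip(0.2689) = 0.2689
Step 4: Evaluate f.
f(1.0, 0.2689) = 8.3313


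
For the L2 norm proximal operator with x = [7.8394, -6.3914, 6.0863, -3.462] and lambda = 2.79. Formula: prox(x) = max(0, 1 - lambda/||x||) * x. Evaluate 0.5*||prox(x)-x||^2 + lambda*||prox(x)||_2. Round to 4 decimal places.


Step 1: Compute ||x||.
||x|| = 12.3018
Step 2: Compute scaling factor.
scale = max(0, 1 - 2.79/12.3018) = 0.7732
Step 3: prox(x) = [6.0615, -4.9419, 4.706, -2.6768]
||prox(x)|| = 9.5118
Step 4: Proximal objective.
0.5*||prox-x||^2 = 3.8921
lambda*||prox|| = 26.5379
Total = 30.43


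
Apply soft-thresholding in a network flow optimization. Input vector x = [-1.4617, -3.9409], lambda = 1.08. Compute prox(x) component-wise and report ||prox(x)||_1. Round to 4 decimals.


Soft-thresholding with lambda = 1.08:
prox(-1.4617) = sign(-1.4617)*max(|-1.4617| - 1.08, 0) = -0.3817
prox(-3.9409) = sign(-3.9409)*max(|-3.9409| - 1.08, 0) = -2.8609
prox(x) = [-0.3817, -2.8609]
||prox(x)||_1 = 0.3817 + 2.8609 = 3.2426


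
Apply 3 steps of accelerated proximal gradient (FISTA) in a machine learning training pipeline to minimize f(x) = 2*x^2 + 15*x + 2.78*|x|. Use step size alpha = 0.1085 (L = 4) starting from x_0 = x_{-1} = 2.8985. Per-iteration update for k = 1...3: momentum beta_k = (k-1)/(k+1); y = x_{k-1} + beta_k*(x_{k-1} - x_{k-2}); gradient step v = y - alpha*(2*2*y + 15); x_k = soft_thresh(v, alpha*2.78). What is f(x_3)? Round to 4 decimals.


FISTA on f(x) = 2*x^2 + 15*x + 2.78*|x|
L = 4, alpha = 0.1085
Iteration 1: beta = 0.0, y = 2.8985 + 0.0*(2.8985 - 2.8985) = 2.8985
  grad(y) = 26.594, v = y - alpha*grad = 0.0131
  prox(v) = soft_thresh(0.0131, 0.3016) = 0.0
Iteration 2: beta = 0.3333, y = 0.0 + 0.3333*(0.0 - 2.8985) = -0.9662
  grad(y) = 11.1353, v = y - alpha*grad = -2.1744
  prox(v) = soft_thresh(-2.1744, 0.3016) = -1.8727
Iteration 3: beta = 0.5, y = -1.8727 + 0.5*(-1.8727 - 0.0) = -2.8091
  grad(y) = 3.7637, v = y - alpha*grad = -3.2174
  prox(v) = soft_thresh(-3.2174, 0.3016) = -2.9158
f(x_3) = 2*(-2.9158)^2 + 15*(-2.9158) + 2.78*|-2.9158| = -18.6273


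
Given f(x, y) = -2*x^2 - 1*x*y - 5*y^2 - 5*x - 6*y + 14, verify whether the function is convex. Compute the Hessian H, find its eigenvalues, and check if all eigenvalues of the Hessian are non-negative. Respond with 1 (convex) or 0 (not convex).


The Hessian of f(x,y) = -2*x^2 - 1*x*y - 5*y^2 - 5*x - 6*y + 14 is:
H = [[-4, -1], [-1, -10]]
Trace = -4 - 10 = -14
Determinant = -4*-10 - (-1)^2 = 39
Discriminant = (-14)^2 - 4*39 = 40.0
Eigenvalues: lambda_1 = -10.1623, lambda_2 = -3.8377
The function is not convex.

0


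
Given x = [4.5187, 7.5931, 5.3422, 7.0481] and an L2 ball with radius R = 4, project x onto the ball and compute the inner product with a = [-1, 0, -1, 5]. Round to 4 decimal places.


Step 1: Compute ||x|| (intermediates to 6 decimals).
||x|| = sqrt(4.5187^2 + 7.5931^2 + 5.3422^2 + 7.0481^2) = 12.501545
Step 2: Project.
Since ||x|| > R, scale = R/||x|| = 4/12.501545 = 0.31996, proj(x) = scale * x
proj(x) = [1.445803, 2.429488, 1.70929, 2.25511]
Step 3: Dot product.
a^T * proj(x) = -1*1.445803 + 0*2.429488 - 1*1.70929 + 5*2.25511 = 8.1205


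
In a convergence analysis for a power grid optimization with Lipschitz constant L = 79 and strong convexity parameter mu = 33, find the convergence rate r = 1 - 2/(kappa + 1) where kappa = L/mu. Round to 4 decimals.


Step 1: Compute the condition number.
kappa = L/mu = 79/33 = 2.3939
Step 2: Compute the convergence rate.
r = 1 - 2/(kappa + 1) = 1 - 2*mu/(L + mu) = (L - mu)/(L + mu) = 46/112 = 0.4107


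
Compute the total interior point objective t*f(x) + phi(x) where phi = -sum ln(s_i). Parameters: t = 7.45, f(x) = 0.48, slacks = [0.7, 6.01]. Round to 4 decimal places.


Step 1: Compute log-barrier.
ln values: [-0.3567, 1.7934]
phi = -(-0.3567 + 1.7934) = -1.4367
Step 2: Compute augmented objective.
t*f(x) = 7.45*0.48 = 3.576
Total = 3.576 - 1.4367 = 2.1393


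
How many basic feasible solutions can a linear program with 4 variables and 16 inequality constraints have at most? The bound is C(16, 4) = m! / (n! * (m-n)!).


Each vertex corresponds to some choice of n active constraints out of m, so the number of vertices is at most C(m, n) = m! / (n!(m-n)!).
m = 16, n = 4
Numerator: 16 * 15 * 14 * 13
Denominator: 4! = 24
C(16, 4) = 1820


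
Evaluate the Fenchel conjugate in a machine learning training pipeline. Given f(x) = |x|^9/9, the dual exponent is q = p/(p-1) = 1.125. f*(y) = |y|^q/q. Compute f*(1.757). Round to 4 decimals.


The conjugate exponent q satisfies 1/p + 1/q = 1.
p = 9, so q = 9/(9 - 1) = 1.125
|y|^q = 1.757^1.125 = 1.8852
f*(1.757) = 1.8852 / 1.125 = 1.6758


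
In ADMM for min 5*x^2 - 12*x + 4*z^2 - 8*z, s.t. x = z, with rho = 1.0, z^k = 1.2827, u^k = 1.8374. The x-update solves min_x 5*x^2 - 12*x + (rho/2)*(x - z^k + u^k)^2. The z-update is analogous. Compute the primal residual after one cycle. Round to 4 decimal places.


ADMM iteration with rho = 1.0, z^k = 1.2827, u^k = 1.8374
Step 1: x-update.
Minimize 5*x^2 - 12*x + (1.0/2)*(x - 1.2827 + 1.8374)^2
FOC: (2*5 + 1.0)*x = 12 + 1.0*(1.2827 - 1.8374)
x^{k+1} = 1.0405
Step 2: z-update.
Minimize 4*z^2 - 8*z + (1.0/2)*(1.0405 - z + 1.8374)^2
FOC: (2*4 + 1.0)*z = 8 + 1.0*(1.0405 + 1.8374)
z^{k+1} = 1.2087
Step 3: u-update.
u^{k+1} = 1.8374 + 1.0405 - 1.2087 = 1.6692
Step 4: Primal residual = |1.0405 - 1.2087| = 0.1682


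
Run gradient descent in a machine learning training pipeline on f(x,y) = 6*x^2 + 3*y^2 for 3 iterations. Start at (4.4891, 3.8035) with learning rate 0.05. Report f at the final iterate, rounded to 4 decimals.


Gradient descent on f(x,y) = 6*x^2 + 3*y^2.
Starting point: (4.4891, 3.8035), alpha = 0.05
Step 1: grad_x = 2*6*4.4891 = 53.8692, grad_y = 2*3*3.8035 = 22.821
  x_1 = 4.4891 - 0.05*53.8692 = 1.7956
  y_1 = 3.8035 - 0.05*22.821 = 2.6625
Step 2: grad_x = 2*6*1.7956 = 21.5477, grad_y = 2*3*2.6625 = 15.9747
  x_2 = 1.7956 - 0.05*21.5477 = 0.7183
  y_2 = 2.6625 - 0.05*15.9747 = 1.8637
Step 3: grad_x = 2*6*0.7183 = 8.6191, grad_y = 2*3*1.8637 = 11.1823
  x_3 = 0.7183 - 0.05*8.6191 = 0.2873
  y_3 = 1.8637 - 0.05*11.1823 = 1.3046
f(0.2873, 1.3046) = 6*0.2873^2 + 3*1.3046^2 = 5.6012


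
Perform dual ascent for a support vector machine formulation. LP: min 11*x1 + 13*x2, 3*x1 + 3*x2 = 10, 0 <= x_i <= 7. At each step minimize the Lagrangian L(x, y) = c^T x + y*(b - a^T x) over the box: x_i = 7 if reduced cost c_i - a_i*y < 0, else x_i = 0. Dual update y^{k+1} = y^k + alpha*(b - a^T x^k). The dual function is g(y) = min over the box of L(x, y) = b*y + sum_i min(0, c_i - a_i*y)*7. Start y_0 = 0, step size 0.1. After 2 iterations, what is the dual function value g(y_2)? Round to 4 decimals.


Dual ascent for LP: min 11*x1 + 13*x2, 3*x1 + 3*x2 = 10, 0 <= x_i <= 7
Step 1: y^k = 0.0, reduced costs: (11.0, 13.0)
  x^k = (0.0, 0.0), subgradient = b - a^T x = 10.0
  y^{k+1} = 0.0 + 0.1*10.0 = 1.0
Step 2: y^k = 1.0, reduced costs: (8.0, 10.0)
  x^k = (0.0, 0.0), subgradient = b - a^T x = 10.0
  y^{k+1} = 1.0 + 0.1*10.0 = 2.0
Dual objective at y_2 = 2.0: reduced costs (5.0, 7.0), box minimizer x = (0.0, 0.0)
g(y_2) = b*y + (c1 - a1*y)*x1 + (c2 - a2*y)*x2 = 10*2.0 + 5.0*0.0 + 7.0*0.0 = 20.0 + 0.0 + 0.0 = 20.0


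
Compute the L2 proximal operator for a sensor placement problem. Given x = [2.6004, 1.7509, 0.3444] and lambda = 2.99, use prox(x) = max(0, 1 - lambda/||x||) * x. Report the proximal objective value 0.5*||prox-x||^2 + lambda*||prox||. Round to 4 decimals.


Step 1: Compute ||x||.
||x|| = 3.1538
Step 2: Compute scaling factor.
scale = max(0, 1 - 2.99/3.1538) = 0.0519
Step 3: prox(x) = [0.135, 0.0909, 0.0179]
||prox(x)|| = 0.1638
Step 4: Proximal objective.
0.5*||prox-x||^2 = 4.4701
lambda*||prox|| = 0.4898
Total = 4.9598


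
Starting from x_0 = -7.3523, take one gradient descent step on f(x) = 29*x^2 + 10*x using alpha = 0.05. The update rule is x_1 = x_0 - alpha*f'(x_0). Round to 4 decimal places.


We compute the gradient at x_0 and apply the update.
f'(x) = 58*x + 10
f'(-7.3523) = 58*-7.3523 + 10 = -416.4334
x_1 = -7.3523 - 0.05*-416.4334 = 13.4694


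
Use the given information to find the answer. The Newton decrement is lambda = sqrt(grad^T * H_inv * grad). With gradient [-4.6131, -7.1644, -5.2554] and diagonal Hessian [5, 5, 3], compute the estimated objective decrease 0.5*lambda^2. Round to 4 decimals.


Step 1: H is diagonal, so H^(-1) * g = [-0.9226, -1.4329, -1.7518].
Step 2: g^T H^(-1) g = sum_i g_i^2 / H_ii
  = (-4.6131)^2/5 + (-7.1644)^2/5 + (-5.2554)^2/3
  = 4.2561 + 10.2657 + 9.2064 = 23.7283
Step 3: Objective decrease = 0.5 * g^T H^(-1) g = 11.8641


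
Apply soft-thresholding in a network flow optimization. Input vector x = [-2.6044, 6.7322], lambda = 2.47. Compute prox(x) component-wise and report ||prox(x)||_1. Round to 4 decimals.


Soft-thresholding with lambda = 2.47:
prox(-2.6044) = sign(-2.6044)*max(|-2.6044| - 2.47, 0) = -0.1344
prox(6.7322) = sign(6.7322)*max(|6.7322| - 2.47, 0) = 4.2622
prox(x) = [-0.1344, 4.2622]
||prox(x)||_1 = 0.1344 + 4.2622 = 4.3966


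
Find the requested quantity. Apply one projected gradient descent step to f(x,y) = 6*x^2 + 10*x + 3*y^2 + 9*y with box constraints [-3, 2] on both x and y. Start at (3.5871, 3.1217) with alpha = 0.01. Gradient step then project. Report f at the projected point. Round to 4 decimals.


Step 1: Compute gradient at (3.5871, 3.1217).
grad_x = 2*6*3.5871 + 10 = 53.0452
grad_y = 2*3*3.1217 + 9 = 27.7302
Step 2: Gradient step.
x_raw = 3.5871 - 0.01*53.0452 = 3.0566
y_raw = 3.1217 - 0.01*27.7302 = 2.8444
Step 3: Project onto [-3, 2].
x_proj = clip(3.0566) = 2.0
y_proj = clip(2.8444) = 2.0
Step 4: Evaluate f.
f(2.0, 2.0) = 74.0


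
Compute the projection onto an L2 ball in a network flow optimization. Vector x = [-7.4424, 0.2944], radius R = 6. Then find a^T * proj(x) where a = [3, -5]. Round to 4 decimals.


Step 1: Compute ||x|| (intermediates to 6 decimals).
||x|| = sqrt((-7.4424)^2 + 0.2944^2) = 7.448221
Step 2: Project.
Since ||x|| > R, scale = R/||x|| = 6/7.448221 = 0.805561, proj(x) = scale * x
proj(x) = [-5.995307, 0.237157]
Step 3: Dot product.
a^T * proj(x) = 3*(-5.995307) - 5*0.237157 = -19.1717


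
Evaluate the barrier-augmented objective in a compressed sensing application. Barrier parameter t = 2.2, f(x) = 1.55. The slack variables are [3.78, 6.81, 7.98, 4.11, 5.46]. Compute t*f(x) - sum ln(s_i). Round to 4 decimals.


Step 1: Compute log-barrier.
ln values: [1.3297, 1.9184, 2.0769, 1.4134, 1.6974]
phi = -(1.3297 + 1.9184 + 2.0769 + 1.4134 + 1.6974) = -8.4359
Step 2: Compute augmented objective.
t*f(x) = 2.2*1.55 = 3.41
Total = 3.41 - 8.4359 = -5.0259


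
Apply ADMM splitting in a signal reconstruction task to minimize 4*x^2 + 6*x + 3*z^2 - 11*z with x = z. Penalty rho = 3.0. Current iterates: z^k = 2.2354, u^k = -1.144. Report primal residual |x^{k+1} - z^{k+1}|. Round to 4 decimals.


ADMM iteration with rho = 3.0, z^k = 2.2354, u^k = -1.144
Step 1: x-update.
Minimize 4*x^2 + 6*x + (3.0/2)*(x - 2.2354 - 1.144)^2
FOC: (2*4 + 3.0)*x = -6 + 3.0*(2.2354 + 1.144)
x^{k+1} = 0.3762
Step 2: z-update.
Minimize 3*z^2 - 11*z + (3.0/2)*(0.3762 - z - 1.144)^2
FOC: (2*3 + 3.0)*z = 11 + 3.0*(0.3762 - 1.144)
z^{k+1} = 0.9663
Step 3: u-update.
u^{k+1} = -1.144 + 0.3762 - 0.9663 = -1.7341
Step 4: Primal residual = |0.3762 - 0.9663| = 0.5901


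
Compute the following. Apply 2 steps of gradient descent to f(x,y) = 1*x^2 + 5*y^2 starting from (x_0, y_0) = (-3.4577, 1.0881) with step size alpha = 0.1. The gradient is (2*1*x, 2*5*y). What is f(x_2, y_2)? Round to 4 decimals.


Gradient descent on f(x,y) = 1*x^2 + 5*y^2.
Starting point: (-3.4577, 1.0881), alpha = 0.1
Step 1: grad_x = 2*1*-3.4577 = -6.9154, grad_y = 2*5*1.0881 = 10.881
  x_1 = -3.4577 - 0.1*-6.9154 = -2.7662
  y_1 = 1.0881 - 0.1*10.881 = 0.0
Step 2: grad_x = 2*1*-2.7662 = -5.5323, grad_y = 2*5*0.0 = 0.0
  x_2 = -2.7662 - 0.1*-5.5323 = -2.2129
  y_2 = 0.0 - 0.1*0.0 = 0.0
f(-2.2129, 0.0) = 1*(-2.2129)^2 + 5*0.0^2 = 4.8971


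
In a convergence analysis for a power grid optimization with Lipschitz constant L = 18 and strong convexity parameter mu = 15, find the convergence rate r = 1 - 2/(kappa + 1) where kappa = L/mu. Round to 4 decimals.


Step 1: Compute the condition number.
kappa = L/mu = 18/15 = 1.2
Step 2: Compute the convergence rate.
r = 1 - 2/(kappa + 1) = 1 - 2*mu/(L + mu) = (L - mu)/(L + mu) = 3/33 = 0.0909


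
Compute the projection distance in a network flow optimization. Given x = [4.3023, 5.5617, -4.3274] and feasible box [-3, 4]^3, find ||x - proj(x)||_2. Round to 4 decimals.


Project each component onto [-3, 4].
clip(4.3023) = 4.0, clip(5.5617) = 4.0, clip(-4.3274) = -3.0
Projection = [4.0, 4.0, -3.0]
Squared diffs: [0.0914, 2.4389, 1.762]
Distance = sqrt(4.2923) = 2.0718


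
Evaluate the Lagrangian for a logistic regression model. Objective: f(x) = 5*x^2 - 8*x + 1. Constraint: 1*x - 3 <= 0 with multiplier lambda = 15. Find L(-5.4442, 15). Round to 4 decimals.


Step 1: Evaluate f(x).
f(-5.4442) = 5*(-5.4442)^2 - 8*(-5.4442) + 1 = 192.7502
Step 2: Evaluate g(x).
g(-5.4442) = 1*-5.4442 - 3 = -8.4442
Step 3: Compute Lagrangian.
L = 192.7502 + 15*-8.4442 = 66.0872


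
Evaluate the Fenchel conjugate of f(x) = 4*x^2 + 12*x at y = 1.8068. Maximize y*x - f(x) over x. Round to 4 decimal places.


f*(y) = sup_x {y*x - a*x^2 - b*x} = sup_x {(y-b)*x - a*x^2}
FOC: (y - b) - 2a*x = 0 => x* = (y - b)/(2a)
x* = (1.8068 - 12)/(2*4) = -1.2742
f*(1.8068) = (y-b)^2/(4a) = (1.8068 - 12)^2/(4*4)
= 103.9013/16 = 6.4938


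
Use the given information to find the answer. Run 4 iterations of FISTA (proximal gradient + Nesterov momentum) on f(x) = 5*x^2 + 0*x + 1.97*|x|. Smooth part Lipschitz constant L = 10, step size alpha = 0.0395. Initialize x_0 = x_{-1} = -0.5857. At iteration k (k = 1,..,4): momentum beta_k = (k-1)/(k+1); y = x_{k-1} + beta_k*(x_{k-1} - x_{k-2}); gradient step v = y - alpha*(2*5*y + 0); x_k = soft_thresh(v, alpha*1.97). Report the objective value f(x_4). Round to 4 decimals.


FISTA on f(x) = 5*x^2 + 0*x + 1.97*|x|
L = 10, alpha = 0.0395
Iteration 1: beta = 0.0, y = -0.5857 + 0.0*(-0.5857 + 0.5857) = -0.5857
  grad(y) = -5.857, v = y - alpha*grad = -0.3543
  prox(v) = soft_thresh(-0.3543, 0.0778) = -0.2765
Iteration 2: beta = 0.3333, y = -0.2765 + 0.3333*(-0.2765 + 0.5857) = -0.1735
  grad(y) = -1.7348, v = y - alpha*grad = -0.105
  prox(v) = soft_thresh(-0.105, 0.0778) = -0.0271
Iteration 3: beta = 0.5, y = -0.0271 + 0.5*(-0.0271 + 0.2765) = 0.0976
  grad(y) = 0.9756, v = y - alpha*grad = 0.059
  prox(v) = soft_thresh(0.059, 0.0778) = 0.0
Iteration 4: beta = 0.6, y = 0.0 + 0.6*(0.0 + 0.0271) = 0.0163
  grad(y) = 0.1628, v = y - alpha*grad = 0.0099
  prox(v) = soft_thresh(0.0099, 0.0778) = 0.0
f(x_4) = 5*0.0^2 + 0*0.0 + 1.97*|0.0| = 0.0


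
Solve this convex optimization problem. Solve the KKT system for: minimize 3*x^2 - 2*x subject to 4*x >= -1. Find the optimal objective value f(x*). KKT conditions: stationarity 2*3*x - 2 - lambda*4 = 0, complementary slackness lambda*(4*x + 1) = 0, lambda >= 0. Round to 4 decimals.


Step 1: Try lambda = 0 (constraint inactive).
Stationarity: 2*3*x - 2 = 0
x* = 2/(2*3) = 1/3 = 0.3333 (rounded; the exact value 1/3 is used below)
Check constraint: 4*0.3333 = 1.3332 >= -1 -- satisfied.
Step 2: Compute optimal value.
f(x*) = 3*(1/3)^2 - 2*(1/3) = -0.3333


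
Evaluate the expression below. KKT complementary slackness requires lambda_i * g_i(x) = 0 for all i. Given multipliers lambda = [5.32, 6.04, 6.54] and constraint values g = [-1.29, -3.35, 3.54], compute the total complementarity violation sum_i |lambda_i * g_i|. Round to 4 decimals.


KKT complementary slackness check:
lambda_1 * g_1 = 5.32 * -1.29 = -6.8628
lambda_2 * g_2 = 6.04 * -3.35 = -20.234
lambda_3 * g_3 = 6.54 * 3.54 = 23.1516
Total violation = 6.8628 + 20.234 + 23.1516 = 50.2484


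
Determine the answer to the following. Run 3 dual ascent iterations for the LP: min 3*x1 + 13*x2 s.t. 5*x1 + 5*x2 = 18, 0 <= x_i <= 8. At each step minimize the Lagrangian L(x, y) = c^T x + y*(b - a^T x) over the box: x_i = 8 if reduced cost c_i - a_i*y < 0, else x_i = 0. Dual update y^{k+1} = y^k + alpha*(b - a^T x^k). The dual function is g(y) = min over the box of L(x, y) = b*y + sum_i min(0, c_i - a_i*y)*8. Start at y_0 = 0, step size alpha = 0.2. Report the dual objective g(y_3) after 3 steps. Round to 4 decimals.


Dual ascent for LP: min 3*x1 + 13*x2, 5*x1 + 5*x2 = 18, 0 <= x_i <= 8
Step 1: y^k = 0.0, reduced costs: (3.0, 13.0)
  x^k = (0.0, 0.0), subgradient = b - a^T x = 18.0
  y^{k+1} = 0.0 + 0.2*18.0 = 3.6
Step 2: y^k = 3.6, reduced costs: (-15.0, -5.0)
  x^k = (8.0, 8.0), subgradient = b - a^T x = -62.0
  y^{k+1} = 3.6 + 0.2*-62.0 = -8.8
Step 3: y^k = -8.8, reduced costs: (47.0, 57.0)
  x^k = (0.0, 0.0), subgradient = b - a^T x = 18.0
  y^{k+1} = -8.8 + 0.2*18.0 = -5.2
Dual objective at y_3 = -5.2: reduced costs (29.0, 39.0), box minimizer x = (0.0, 0.0)
g(y_3) = b*y + (c1 - a1*y)*x1 + (c2 - a2*y)*x2 = 18*(-5.2) + 29.0*0.0 + 39.0*0.0 = -93.6 + 0.0 + 0.0 = -93.6


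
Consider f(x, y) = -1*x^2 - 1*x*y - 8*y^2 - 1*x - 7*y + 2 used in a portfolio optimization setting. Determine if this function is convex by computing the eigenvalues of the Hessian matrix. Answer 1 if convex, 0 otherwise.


The Hessian of f(x,y) = -1*x^2 - 1*x*y - 8*y^2 - 1*x - 7*y + 2 is:
H = [[-2, -1], [-1, -16]]
Trace = -2 - 16 = -18
Determinant = -2*-16 - (-1)^2 = 31
Discriminant = (-18)^2 - 4*31 = 200.0
Eigenvalues: lambda_1 = -16.0711, lambda_2 = -1.9289
The function is not convex.

0


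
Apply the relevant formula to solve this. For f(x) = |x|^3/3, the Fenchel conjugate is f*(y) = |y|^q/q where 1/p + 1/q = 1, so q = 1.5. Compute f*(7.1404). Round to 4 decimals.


The conjugate exponent q satisfies 1/p + 1/q = 1.
p = 3, so q = 3/(3 - 1) = 1.5
|y|^q = 7.1404^1.5 = 19.0802
f*(7.1404) = 19.0802 / 1.5 = 12.7202


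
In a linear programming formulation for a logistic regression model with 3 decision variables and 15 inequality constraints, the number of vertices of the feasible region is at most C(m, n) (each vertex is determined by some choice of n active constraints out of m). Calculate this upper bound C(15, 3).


Each vertex corresponds to some choice of n active constraints out of m, so the number of vertices is at most C(m, n) = m! / (n!(m-n)!).
m = 15, n = 3
Numerator: 15 * 14 * 13
Denominator: 3! = 6
C(15, 3) = 455


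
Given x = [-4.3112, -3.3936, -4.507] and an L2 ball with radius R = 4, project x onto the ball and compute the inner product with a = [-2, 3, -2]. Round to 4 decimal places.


Step 1: Compute ||x|| (intermediates to 6 decimals).
||x|| = sqrt((-4.3112)^2 + (-3.3936)^2 + (-4.507)^2) = 7.100424
Step 2: Project.
Since ||x|| > R, scale = R/||x|| = 4/7.100424 = 0.563347, proj(x) = scale * x
proj(x) = [-2.428702, -1.911774, -2.539005]
Step 3: Dot product.
a^T * proj(x) = -2*(-2.428702) + 3*(-1.911774) - 2*(-2.539005) = 4.2001


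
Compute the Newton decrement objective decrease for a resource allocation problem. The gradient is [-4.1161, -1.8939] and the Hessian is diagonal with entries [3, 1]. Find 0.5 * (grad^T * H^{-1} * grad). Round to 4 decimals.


Step 1: H is diagonal, so H^(-1) * g = [-1.372, -1.8939].
Step 2: g^T H^(-1) g = sum_i g_i^2 / H_ii
  = (-4.1161)^2/3 + (-1.8939)^2/1
  = 5.6474 + 3.5869 = 9.2343
Step 3: Objective decrease = 0.5 * g^T H^(-1) g = 4.6171


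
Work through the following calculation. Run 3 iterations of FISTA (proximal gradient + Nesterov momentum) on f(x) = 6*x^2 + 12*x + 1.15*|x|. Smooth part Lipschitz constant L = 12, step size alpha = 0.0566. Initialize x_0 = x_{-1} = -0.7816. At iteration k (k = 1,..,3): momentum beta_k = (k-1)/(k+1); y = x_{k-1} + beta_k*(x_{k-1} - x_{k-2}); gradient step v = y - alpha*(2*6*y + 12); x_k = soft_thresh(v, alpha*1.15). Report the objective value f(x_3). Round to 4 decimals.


FISTA on f(x) = 6*x^2 + 12*x + 1.15*|x|
L = 12, alpha = 0.0566
Iteration 1: beta = 0.0, y = -0.7816 + 0.0*(-0.7816 + 0.7816) = -0.7816
  grad(y) = 2.6208, v = y - alpha*grad = -0.9299
  prox(v) = soft_thresh(-0.9299, 0.0651) = -0.8648
Iteration 2: beta = 0.3333, y = -0.8648 + 0.3333*(-0.8648 + 0.7816) = -0.8926
  grad(y) = 1.2888, v = y - alpha*grad = -0.9655
  prox(v) = soft_thresh(-0.9655, 0.0651) = -0.9005
Iteration 3: beta = 0.5, y = -0.9005 + 0.5*(-0.9005 + 0.8648) = -0.9183
  grad(y) = 0.9809, v = y - alpha*grad = -0.9738
  prox(v) = soft_thresh(-0.9738, 0.0651) = -0.9087
f(x_3) = 6*(-0.9087)^2 + 12*(-0.9087) + 1.15*|-0.9087| = -4.905
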